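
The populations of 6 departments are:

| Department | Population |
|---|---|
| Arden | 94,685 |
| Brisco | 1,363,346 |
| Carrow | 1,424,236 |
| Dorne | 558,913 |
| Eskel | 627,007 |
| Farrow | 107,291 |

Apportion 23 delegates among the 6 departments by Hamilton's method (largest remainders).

Arden: 1, Brisco: 7, Carrow: 8, Dorne: 3, Eskel: 3, Farrow: 1

The standard divisor is 4175478/23 ≈ 181542.522.
Standard quotas: Arden 0.5216, Brisco 7.5098, Carrow 7.8452, Dorne 3.0787, Eskel 3.4538, Farrow 0.5910.
Lower quotas: Arden 0, Brisco 7, Carrow 7, Dorne 3, Eskel 3, Farrow 0 (sum 20, leaving 3 seats).
Remainders in descending order: Carrow 0.8452, Farrow 0.5910, Arden 0.5216, Brisco 0.5098, Eskel 0.4538, Dorne 0.0787.
Largest remainders: Carrow, Farrow, Arden receive the extra seats.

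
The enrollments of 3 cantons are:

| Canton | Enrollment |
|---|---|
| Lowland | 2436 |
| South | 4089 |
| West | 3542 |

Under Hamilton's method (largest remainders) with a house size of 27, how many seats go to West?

Total 10067; standard divisor 10067/27 ≈ 372.852.
Standard quotas: Lowland 6.533, South 10.967, West 9.500.
Lower quotas: Lowland 6, South 10, West 9 (sum 25, leaving 2 seats).
Remainders in descending order: South 0.967, Lowland 0.533, West 0.500.
The surplus seats go to South, Lowland.
West receives 9.

9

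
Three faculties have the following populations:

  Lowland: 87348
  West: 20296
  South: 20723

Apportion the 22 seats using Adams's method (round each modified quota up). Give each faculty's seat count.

Lowland 14, West 4, South 4

Standard divisor 128367/22 ≈ 5834.864; standard quotas: Lowland 14.970, West 3.478, South 3.552.
Rounding up gives 15, 4, 4 = 23 seats, so the divisor must be adjusted.
With modified divisor 6500: modified quotas Lowland 13.438, West 3.122, South 3.188.
Rounding up: Lowland 14, West 4, South 4 (total 22).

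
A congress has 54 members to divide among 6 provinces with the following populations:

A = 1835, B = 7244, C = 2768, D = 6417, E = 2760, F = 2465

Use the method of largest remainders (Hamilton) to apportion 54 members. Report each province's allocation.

A 4, B 17, C 6, D 15, E 6, F 6

Standard divisor: 23489 ÷ 54 ≈ 434.981.
Standard quotas: A 4.2186, B 16.6536, C 6.3635, D 14.7524, E 6.3451, F 5.6669.
Lower quotas: A 4, B 16, C 6, D 14, E 6, F 5 (sum 51, leaving 3 seats).
Remainders in descending order: D 0.7524, F 0.6669, B 0.6536, C 0.3635, E 0.3451, A 0.2186.
Largest remainders: D, F, B receive the extra seats.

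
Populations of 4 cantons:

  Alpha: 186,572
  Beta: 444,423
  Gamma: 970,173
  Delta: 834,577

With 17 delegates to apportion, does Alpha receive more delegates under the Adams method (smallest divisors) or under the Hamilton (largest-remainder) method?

Adams

Adams: Alpha 2, Beta 3, Gamma 6, Delta 6.
Hamilton: Alpha 1, Beta 3, Gamma 7, Delta 6.
Alpha gets 2 under Adams and 1 under Hamilton.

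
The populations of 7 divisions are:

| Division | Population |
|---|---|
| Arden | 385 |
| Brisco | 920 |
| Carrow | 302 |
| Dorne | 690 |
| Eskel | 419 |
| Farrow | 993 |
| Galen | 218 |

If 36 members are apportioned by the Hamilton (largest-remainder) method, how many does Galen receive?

Standard divisor: 3927 ÷ 36 ≈ 109.083.
Standard quotas: Arden 3.529, Brisco 8.434, Carrow 2.769, Dorne 6.325, Eskel 3.841, Farrow 9.103, Galen 1.998.
Lower quotas: Arden 3, Brisco 8, Carrow 2, Dorne 6, Eskel 3, Farrow 9, Galen 1 (sum 32, leaving 4 seats).
Remainders in descending order: Galen 0.998, Eskel 0.841, Carrow 0.769, Arden 0.529, Brisco 0.434, Dorne 0.325, Farrow 0.103.
Largest remainders: Galen, Eskel, Carrow, Arden receive the extra seats.
Galen receives 2.

2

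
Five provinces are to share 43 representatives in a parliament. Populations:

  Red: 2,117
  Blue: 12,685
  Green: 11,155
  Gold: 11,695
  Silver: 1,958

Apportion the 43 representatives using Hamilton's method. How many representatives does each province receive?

Standard divisor: 39610 ÷ 43 ≈ 921.163.
Standard quotas: Red 2.2982, Blue 13.7706, Green 12.1097, Gold 12.6959, Silver 2.1256.
Lower quotas: Red 2, Blue 13, Green 12, Gold 12, Silver 2 (sum 41, leaving 2 seats).
Remainders in descending order: Blue 0.7706, Gold 0.6959, Red 0.2982, Silver 0.1256, Green 0.1097.
The surplus seats go to Blue, Gold.

Red=2, Blue=14, Green=12, Gold=13, Silver=2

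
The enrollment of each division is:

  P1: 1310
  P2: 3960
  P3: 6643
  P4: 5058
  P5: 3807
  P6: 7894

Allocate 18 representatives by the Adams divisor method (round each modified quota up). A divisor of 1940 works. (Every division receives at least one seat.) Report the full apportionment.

With modified divisor 1940: modified quotas P1 0.675, P2 2.041, P3 3.424, P4 2.607, P5 1.962, P6 4.069.
Rounding up: P1 1, P2 3, P3 4, P4 3, P5 2, P6 5 (total 18).

P1=1, P2=3, P3=4, P4=3, P5=2, P6=5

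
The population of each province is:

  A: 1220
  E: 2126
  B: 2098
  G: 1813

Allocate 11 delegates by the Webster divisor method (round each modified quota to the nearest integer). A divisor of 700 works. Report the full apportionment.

A 2, E 3, B 3, G 3

With modified divisor 700: modified quotas A 1.743, E 3.037, B 2.997, G 2.590.
Rounding to the nearest integer: A 2, E 3, B 3, G 3 (total 11).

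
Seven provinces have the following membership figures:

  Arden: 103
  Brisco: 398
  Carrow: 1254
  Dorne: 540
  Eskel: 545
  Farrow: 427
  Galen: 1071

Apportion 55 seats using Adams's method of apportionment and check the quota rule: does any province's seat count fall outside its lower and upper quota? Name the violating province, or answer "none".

none

Standard quotas: Arden 1.306, Brisco 5.046, Carrow 15.899, Dorne 6.846, Eskel 6.910, Farrow 5.414, Galen 13.579.
Adams allocation: Arden 2, Brisco 5, Carrow 15, Dorne 7, Eskel 7, Farrow 6, Galen 13.
Every allocation lies between the lower and upper quota.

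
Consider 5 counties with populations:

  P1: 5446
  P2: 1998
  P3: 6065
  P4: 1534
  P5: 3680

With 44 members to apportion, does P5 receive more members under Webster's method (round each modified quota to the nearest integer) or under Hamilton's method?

Hamilton

Webster: P1 13, P2 5, P3 14, P4 4, P5 8.
Hamilton: P1 13, P2 5, P3 14, P4 3, P5 9.
P5 gets 8 under Webster and 9 under Hamilton.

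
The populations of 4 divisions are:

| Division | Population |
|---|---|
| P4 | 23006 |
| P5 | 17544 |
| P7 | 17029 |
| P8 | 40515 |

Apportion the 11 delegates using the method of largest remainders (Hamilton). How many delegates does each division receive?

P4: 3, P5: 2, P7: 2, P8: 4

The standard divisor is 98094/11 ≈ 8917.636.
Standard quotas: P4 2.5798, P5 1.9673, P7 1.9096, P8 4.5432.
Lower quotas: P4 2, P5 1, P7 1, P8 4 (sum 8, leaving 3 seats).
Remainders in descending order: P5 0.9673, P7 0.9096, P4 0.5798, P8 0.5432.
Largest remainders: P5, P7, P4 receive the extra seats.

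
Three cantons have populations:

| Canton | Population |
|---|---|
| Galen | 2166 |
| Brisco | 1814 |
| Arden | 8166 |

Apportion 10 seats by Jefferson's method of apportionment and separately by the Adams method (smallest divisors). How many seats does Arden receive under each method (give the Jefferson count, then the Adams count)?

Jefferson: Galen 2, Brisco 1, Arden 7.
Adams: Galen 2, Brisco 2, Arden 6.
Arden gets 7 under Jefferson and 6 under Adams.

7 and 6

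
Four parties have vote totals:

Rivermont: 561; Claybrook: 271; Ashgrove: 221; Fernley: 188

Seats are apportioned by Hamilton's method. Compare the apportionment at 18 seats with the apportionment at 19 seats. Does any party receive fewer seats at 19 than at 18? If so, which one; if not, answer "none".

none

At 18 seats: Rivermont 8, Claybrook 4, Ashgrove 3, Fernley 3.
At 19 seats: Rivermont 9, Claybrook 4, Ashgrove 3, Fernley 3.
No party's allocation decreased.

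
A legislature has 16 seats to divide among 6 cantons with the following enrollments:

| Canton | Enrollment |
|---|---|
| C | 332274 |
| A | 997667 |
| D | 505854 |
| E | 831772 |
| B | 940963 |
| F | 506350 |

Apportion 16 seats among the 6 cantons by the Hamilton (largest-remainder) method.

Standard divisor: 4114880 ÷ 16 = 257180.
Standard quotas: C 1.2920, A 3.8793, D 1.9669, E 3.2342, B 3.6588, F 1.9689.
Lower quotas: C 1, A 3, D 1, E 3, B 3, F 1 (sum 12, leaving 4 seats).
Remainders in descending order: F 0.9689, D 0.9669, A 0.8793, B 0.6588, C 0.2920, E 0.2342.
Largest remainders: F, D, A, B receive the extra seats.

C: 1, A: 4, D: 2, E: 3, B: 4, F: 2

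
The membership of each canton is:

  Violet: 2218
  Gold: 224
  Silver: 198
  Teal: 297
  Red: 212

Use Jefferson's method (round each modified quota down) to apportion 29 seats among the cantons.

Standard divisor 3149/29 ≈ 108.586; standard quotas: Violet 20.426, Gold 2.063, Silver 1.823, Teal 2.735, Red 1.952.
Rounding down gives 20, 2, 1, 2, 1 = 26 seats, so the divisor must be adjusted.
With modified divisor 100: modified quotas Violet 22.180, Gold 2.240, Silver 1.980, Teal 2.970, Red 2.120.
Rounding down: Violet 22, Gold 2, Silver 1, Teal 2, Red 2 (total 29).

Violet 22, Gold 2, Silver 1, Teal 2, Red 2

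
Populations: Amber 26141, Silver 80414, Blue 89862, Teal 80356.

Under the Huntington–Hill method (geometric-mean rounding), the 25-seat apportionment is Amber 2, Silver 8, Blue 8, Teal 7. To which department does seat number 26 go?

Priority for the next seat is population ÷ (√(s·(s+1))).
Priorities: Amber 10672.019, Silver 9476.881, Blue 10590.338, Teal 10738.022.
Highest priority: Teal.

Teal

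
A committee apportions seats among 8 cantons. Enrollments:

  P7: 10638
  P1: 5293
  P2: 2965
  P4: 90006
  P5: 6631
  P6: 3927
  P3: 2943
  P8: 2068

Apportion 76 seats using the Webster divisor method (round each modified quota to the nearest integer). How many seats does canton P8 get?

Standard divisor 124471/76 ≈ 1637.776; standard quotas: P7 6.495, P1 3.232, P2 1.810, P4 54.956, P5 4.049, P6 2.398, P3 1.797, P8 1.263.
Rounding to the nearest integer gives 6, 3, 2, 55, 4, 2, 2, 1 = 75 seats, so the divisor must be adjusted.
With modified divisor 1630: modified quotas P7 6.526, P1 3.247, P2 1.819, P4 55.218, P5 4.068, P6 2.409, P3 1.806, P8 1.269.
Rounding to the nearest integer: P7 7, P1 3, P2 2, P4 55, P5 4, P6 2, P3 2, P8 1 (total 76).
P8 receives 1.

1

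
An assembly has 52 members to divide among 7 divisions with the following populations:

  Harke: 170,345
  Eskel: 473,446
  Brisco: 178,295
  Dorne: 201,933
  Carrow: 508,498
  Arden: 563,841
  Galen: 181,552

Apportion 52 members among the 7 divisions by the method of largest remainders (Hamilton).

The standard divisor is 2277910/52 ≈ 43805.962.
Standard quotas: Harke 3.8886, Eskel 10.8078, Brisco 4.0701, Dorne 4.6097, Carrow 11.6080, Arden 12.8713, Galen 4.1445.
Lower quotas: Harke 3, Eskel 10, Brisco 4, Dorne 4, Carrow 11, Arden 12, Galen 4 (sum 48, leaving 4 seats).
Remainders in descending order: Harke 0.8886, Arden 0.8713, Eskel 0.8078, Dorne 0.6097, Carrow 0.6080, Galen 0.1445, Brisco 0.0701.
Largest remainders: Harke, Arden, Eskel, Dorne receive the extra seats.

Harke: 4; Eskel: 11; Brisco: 4; Dorne: 5; Carrow: 11; Arden: 13; Galen: 4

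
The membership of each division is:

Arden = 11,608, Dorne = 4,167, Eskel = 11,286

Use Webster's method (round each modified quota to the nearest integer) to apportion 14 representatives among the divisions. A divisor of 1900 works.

With modified divisor 1900: modified quotas Arden 6.109, Dorne 2.193, Eskel 5.940.
Rounding to the nearest integer: Arden 6, Dorne 2, Eskel 6 (total 14).

Arden 6, Dorne 2, Eskel 6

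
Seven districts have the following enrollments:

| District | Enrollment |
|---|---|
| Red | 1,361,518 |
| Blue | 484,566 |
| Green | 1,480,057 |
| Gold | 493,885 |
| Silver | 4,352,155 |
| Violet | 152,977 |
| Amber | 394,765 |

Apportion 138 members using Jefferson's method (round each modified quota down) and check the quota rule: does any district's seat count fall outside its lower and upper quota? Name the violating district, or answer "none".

Silver

Standard quotas: Red 21.547, Blue 7.669, Green 23.423, Gold 7.816, Silver 68.876, Violet 2.421, Amber 6.247.
Jefferson allocation: Red 22, Blue 7, Green 23, Gold 8, Silver 70, Violet 2, Amber 6.
Silver has quota 68.876 (lower 68, upper 69) but receives 70 — outside the quota interval.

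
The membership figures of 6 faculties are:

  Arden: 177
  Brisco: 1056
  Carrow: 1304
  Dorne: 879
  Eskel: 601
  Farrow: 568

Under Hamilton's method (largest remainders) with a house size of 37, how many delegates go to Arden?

1

Total 4585; standard divisor 4585/37 ≈ 123.919.
Standard quotas: Arden 1.428, Brisco 8.522, Carrow 10.523, Dorne 7.093, Eskel 4.850, Farrow 4.584.
Lower quotas: Arden 1, Brisco 8, Carrow 10, Dorne 7, Eskel 4, Farrow 4 (sum 34, leaving 3 seats).
Remainders in descending order: Eskel 0.850, Farrow 0.584, Carrow 0.523, Brisco 0.522, Arden 0.428, Dorne 0.093.
Largest remainders: Eskel, Farrow, Carrow receive the extra seats.
Arden receives 1.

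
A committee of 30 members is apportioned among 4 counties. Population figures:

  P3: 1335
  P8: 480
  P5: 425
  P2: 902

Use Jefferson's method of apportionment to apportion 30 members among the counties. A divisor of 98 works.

With modified divisor 98: modified quotas P3 13.622, P8 4.898, P5 4.337, P2 9.204.
Rounding down: P3 13, P8 4, P5 4, P2 9 (total 30).

P3 13; P8 4; P5 4; P2 9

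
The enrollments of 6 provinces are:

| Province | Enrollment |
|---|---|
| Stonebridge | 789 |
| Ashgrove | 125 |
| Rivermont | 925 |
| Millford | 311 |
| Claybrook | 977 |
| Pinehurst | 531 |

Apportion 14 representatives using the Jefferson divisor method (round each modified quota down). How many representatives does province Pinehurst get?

Standard divisor 3658/14 ≈ 261.286; standard quotas: Stonebridge 3.020, Ashgrove 0.478, Rivermont 3.540, Millford 1.190, Claybrook 3.739, Pinehurst 2.032.
Rounding down gives 3, 0, 3, 1, 3, 2 = 12 seats, so the divisor must be adjusted.
With modified divisor 200: modified quotas Stonebridge 3.945, Ashgrove 0.625, Rivermont 4.625, Millford 1.555, Claybrook 4.885, Pinehurst 2.655.
Rounding down: Stonebridge 3, Ashgrove 0, Rivermont 4, Millford 1, Claybrook 4, Pinehurst 2 (total 14).
Pinehurst receives 2.

2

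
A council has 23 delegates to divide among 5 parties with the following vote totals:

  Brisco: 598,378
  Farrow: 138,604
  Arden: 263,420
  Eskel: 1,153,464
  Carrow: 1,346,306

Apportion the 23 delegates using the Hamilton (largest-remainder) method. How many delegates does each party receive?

Standard divisor: 3500172 ÷ 23 ≈ 152181.391.
Standard quotas: Brisco 3.9320, Farrow 0.9108, Arden 1.7310, Eskel 7.5795, Carrow 8.8467.
Lower quotas: Brisco 3, Farrow 0, Arden 1, Eskel 7, Carrow 8 (sum 19, leaving 4 seats).
Remainders in descending order: Brisco 0.9320, Farrow 0.9108, Carrow 0.8467, Arden 0.7310, Eskel 0.5795.
The surplus seats go to Brisco, Farrow, Carrow, Arden.

Brisco: 4; Farrow: 1; Arden: 2; Eskel: 7; Carrow: 9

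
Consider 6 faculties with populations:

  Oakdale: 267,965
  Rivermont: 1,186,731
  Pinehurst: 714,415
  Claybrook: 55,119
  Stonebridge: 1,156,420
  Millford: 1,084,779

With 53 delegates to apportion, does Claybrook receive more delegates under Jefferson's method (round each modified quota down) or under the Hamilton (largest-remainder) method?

Hamilton

Jefferson: Oakdale 3, Rivermont 14, Pinehurst 9, Claybrook 0, Stonebridge 14, Millford 13.
Hamilton: Oakdale 3, Rivermont 14, Pinehurst 8, Claybrook 1, Stonebridge 14, Millford 13.
Claybrook gets 0 under Jefferson and 1 under Hamilton.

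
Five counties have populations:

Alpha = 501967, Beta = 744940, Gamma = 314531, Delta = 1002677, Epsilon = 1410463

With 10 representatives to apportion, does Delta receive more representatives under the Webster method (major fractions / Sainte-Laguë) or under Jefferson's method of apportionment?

Webster: Alpha 1, Beta 2, Gamma 1, Delta 2, Epsilon 4.
Jefferson: Alpha 1, Beta 2, Gamma 0, Delta 3, Epsilon 4.
Delta gets 2 under Webster and 3 under Jefferson.

Jefferson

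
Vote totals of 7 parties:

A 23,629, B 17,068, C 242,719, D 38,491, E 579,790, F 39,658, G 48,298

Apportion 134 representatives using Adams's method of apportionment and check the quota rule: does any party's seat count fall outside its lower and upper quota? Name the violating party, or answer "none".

Standard quotas: A 3.199, B 2.311, C 32.864, D 5.212, E 78.504, F 5.370, G 6.540.
Adams allocation: A 4, B 3, C 32, D 6, E 76, F 6, G 7.
E has quota 78.504 (lower 78, upper 79) but receives 76 — outside the quota interval.

E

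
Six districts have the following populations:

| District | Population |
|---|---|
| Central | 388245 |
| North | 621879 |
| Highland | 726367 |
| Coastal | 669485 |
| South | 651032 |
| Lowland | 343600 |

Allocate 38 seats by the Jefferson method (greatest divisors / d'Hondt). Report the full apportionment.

Central: 4, North: 7, Highland: 8, Coastal: 8, South: 7, Lowland: 4

Standard divisor 3400608/38 ≈ 89489.684; standard quotas: Central 4.338, North 6.949, Highland 8.117, Coastal 7.481, South 7.275, Lowland 3.840.
Rounding down gives 4, 6, 8, 7, 7, 3 = 35 seats, so the divisor must be adjusted.
With modified divisor 82500: modified quotas Central 4.706, North 7.538, Highland 8.804, Coastal 8.115, South 7.891, Lowland 4.165.
Rounding down: Central 4, North 7, Highland 8, Coastal 8, South 7, Lowland 4 (total 38).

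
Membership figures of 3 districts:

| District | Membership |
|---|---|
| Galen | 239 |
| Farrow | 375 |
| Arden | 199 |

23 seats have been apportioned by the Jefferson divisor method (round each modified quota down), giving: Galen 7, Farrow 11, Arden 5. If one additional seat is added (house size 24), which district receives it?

Arden

Priority for the next seat is population ÷ (current seats + 1).
Priorities: Galen 29.875, Farrow 31.250, Arden 33.167.
Highest priority: Arden.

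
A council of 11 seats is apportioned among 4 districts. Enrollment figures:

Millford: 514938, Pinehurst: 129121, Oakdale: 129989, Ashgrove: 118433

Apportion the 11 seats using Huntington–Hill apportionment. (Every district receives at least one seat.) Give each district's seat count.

With divisor 87524: modified quotas Millford 5.883, Pinehurst 1.475, Oakdale 1.485, Ashgrove 1.353.
Geometric-mean thresholds: Millford √(5·6)=5.477, Pinehurst √(1·2)=1.414, Oakdale √(1·2)=1.414, Ashgrove √(1·2)=1.414.
Each quota rounded against its threshold gives Millford 6, Pinehurst 2, Oakdale 2, Ashgrove 1 (total 11).

Millford 6, Pinehurst 2, Oakdale 2, Ashgrove 1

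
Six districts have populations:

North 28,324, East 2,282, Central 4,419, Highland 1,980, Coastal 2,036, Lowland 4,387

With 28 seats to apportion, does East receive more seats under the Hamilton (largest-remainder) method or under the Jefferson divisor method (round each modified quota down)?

Hamilton

Hamilton: North 18, East 2, Central 3, Highland 1, Coastal 1, Lowland 3.
Jefferson: North 19, East 1, Central 3, Highland 1, Coastal 1, Lowland 3.
East gets 2 under Hamilton and 1 under Jefferson.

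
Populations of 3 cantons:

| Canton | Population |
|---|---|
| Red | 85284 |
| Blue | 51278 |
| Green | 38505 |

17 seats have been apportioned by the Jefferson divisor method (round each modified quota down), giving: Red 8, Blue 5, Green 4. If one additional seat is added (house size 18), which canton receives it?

Red

Priority for the next seat is population ÷ (current seats + 1).
Priorities: Red 9476.000, Blue 8546.333, Green 7701.000.
Highest priority: Red.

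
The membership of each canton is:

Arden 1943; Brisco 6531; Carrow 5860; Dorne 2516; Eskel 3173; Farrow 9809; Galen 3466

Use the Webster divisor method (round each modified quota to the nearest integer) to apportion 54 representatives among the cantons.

Standard divisor 33298/54 ≈ 616.63; standard quotas: Arden 3.151, Brisco 10.591, Carrow 9.503, Dorne 4.080, Eskel 5.146, Farrow 15.907, Galen 5.621.
Rounding to the nearest integer gives 3, 11, 10, 4, 5, 16, 6 = 55 seats, so the divisor must be adjusted.
With modified divisor 620: modified quotas Arden 3.134, Brisco 10.534, Carrow 9.452, Dorne 4.058, Eskel 5.118, Farrow 15.821, Galen 5.590.
Rounding to the nearest integer: Arden 3, Brisco 11, Carrow 9, Dorne 4, Eskel 5, Farrow 16, Galen 6 (total 54).

Arden: 3, Brisco: 11, Carrow: 9, Dorne: 4, Eskel: 5, Farrow: 16, Galen: 6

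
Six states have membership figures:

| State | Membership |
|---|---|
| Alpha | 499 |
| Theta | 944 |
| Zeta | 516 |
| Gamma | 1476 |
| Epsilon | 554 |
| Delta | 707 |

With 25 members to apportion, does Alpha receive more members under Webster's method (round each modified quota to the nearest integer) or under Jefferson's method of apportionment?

Webster

Webster: Alpha 3, Theta 5, Zeta 3, Gamma 7, Epsilon 3, Delta 4.
Jefferson: Alpha 2, Theta 5, Zeta 3, Gamma 8, Epsilon 3, Delta 4.
Alpha gets 3 under Webster and 2 under Jefferson.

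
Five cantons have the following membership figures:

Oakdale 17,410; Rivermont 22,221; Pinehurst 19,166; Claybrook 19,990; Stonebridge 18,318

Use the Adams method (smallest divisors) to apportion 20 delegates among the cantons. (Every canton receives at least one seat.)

Standard divisor 97105/20 ≈ 4855.25; standard quotas: Oakdale 3.586, Rivermont 4.577, Pinehurst 3.947, Claybrook 4.117, Stonebridge 3.773.
Rounding up gives 4, 5, 4, 5, 4 = 22 seats, so the divisor must be adjusted.
With modified divisor 5700: modified quotas Oakdale 3.054, Rivermont 3.898, Pinehurst 3.362, Claybrook 3.507, Stonebridge 3.214.
Rounding up: Oakdale 4, Rivermont 4, Pinehurst 4, Claybrook 4, Stonebridge 4 (total 20).

Oakdale 4; Rivermont 4; Pinehurst 4; Claybrook 4; Stonebridge 4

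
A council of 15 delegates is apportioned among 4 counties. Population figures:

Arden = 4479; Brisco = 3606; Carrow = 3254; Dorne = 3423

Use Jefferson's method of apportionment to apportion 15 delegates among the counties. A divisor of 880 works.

With modified divisor 880: modified quotas Arden 5.090, Brisco 4.098, Carrow 3.698, Dorne 3.890.
Rounding down: Arden 5, Brisco 4, Carrow 3, Dorne 3 (total 15).

Arden 5, Brisco 4, Carrow 3, Dorne 3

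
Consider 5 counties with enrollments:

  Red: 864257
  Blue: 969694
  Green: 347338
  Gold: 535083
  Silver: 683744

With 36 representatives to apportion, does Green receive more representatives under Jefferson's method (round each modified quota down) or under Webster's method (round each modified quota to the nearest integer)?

Jefferson: Red 9, Blue 11, Green 3, Gold 6, Silver 7.
Webster: Red 9, Blue 10, Green 4, Gold 6, Silver 7.
Green gets 3 under Jefferson and 4 under Webster.

Webster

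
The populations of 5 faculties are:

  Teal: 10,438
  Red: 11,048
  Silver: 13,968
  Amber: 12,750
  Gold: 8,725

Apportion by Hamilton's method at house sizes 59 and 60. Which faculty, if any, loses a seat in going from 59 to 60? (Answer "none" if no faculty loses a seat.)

none

At 59 seats: Teal 11, Red 11, Silver 15, Amber 13, Gold 9.
At 60 seats: Teal 11, Red 12, Silver 15, Amber 13, Gold 9.
No faculty's allocation decreased.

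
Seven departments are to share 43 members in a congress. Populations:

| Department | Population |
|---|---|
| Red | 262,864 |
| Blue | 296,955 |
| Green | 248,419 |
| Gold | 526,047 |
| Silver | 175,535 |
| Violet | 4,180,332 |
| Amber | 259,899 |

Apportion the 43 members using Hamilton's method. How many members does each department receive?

Red=2, Blue=2, Green=2, Gold=4, Silver=1, Violet=30, Amber=2

The standard divisor is 5950051/43 ≈ 138373.279.
Standard quotas: Red 1.8997, Blue 2.1460, Green 1.7953, Gold 3.8017, Silver 1.2686, Violet 30.2105, Amber 1.8782.
Lower quotas: Red 1, Blue 2, Green 1, Gold 3, Silver 1, Violet 30, Amber 1 (sum 39, leaving 4 seats).
Remainders in descending order: Red 0.8997, Amber 0.8782, Gold 0.8017, Green 0.7953, Silver 0.2686, Violet 0.2105, Blue 0.1460.
The surplus seats go to Red, Amber, Gold, Green.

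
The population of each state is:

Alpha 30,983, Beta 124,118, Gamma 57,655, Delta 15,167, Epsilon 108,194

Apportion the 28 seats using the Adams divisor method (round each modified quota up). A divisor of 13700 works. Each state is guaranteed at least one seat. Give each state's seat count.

Alpha 3; Beta 10; Gamma 5; Delta 2; Epsilon 8

With modified divisor 13700: modified quotas Alpha 2.262, Beta 9.060, Gamma 4.208, Delta 1.107, Epsilon 7.897.
Rounding up: Alpha 3, Beta 10, Gamma 5, Delta 2, Epsilon 8 (total 28).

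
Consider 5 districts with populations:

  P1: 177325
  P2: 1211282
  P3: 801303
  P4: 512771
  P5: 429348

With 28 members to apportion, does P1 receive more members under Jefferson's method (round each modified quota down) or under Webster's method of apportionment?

Webster

Jefferson: P1 1, P2 11, P3 7, P4 5, P5 4.
Webster: P1 2, P2 11, P3 7, P4 4, P5 4.
P1 gets 1 under Jefferson and 2 under Webster.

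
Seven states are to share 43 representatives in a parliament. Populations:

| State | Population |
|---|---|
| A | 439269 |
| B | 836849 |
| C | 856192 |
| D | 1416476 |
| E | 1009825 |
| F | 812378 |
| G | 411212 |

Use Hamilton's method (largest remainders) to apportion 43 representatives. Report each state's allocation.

A=3; B=6; C=6; D=11; E=8; F=6; G=3

The standard divisor is 5782201/43 ≈ 134469.791.
Standard quotas: A 3.2667, B 6.2233, C 6.3672, D 10.5338, E 7.5097, F 6.0413, G 3.0580.
Lower quotas: A 3, B 6, C 6, D 10, E 7, F 6, G 3 (sum 41, leaving 2 seats).
Remainders in descending order: D 0.5338, E 0.5097, C 0.3672, A 0.2667, B 0.2233, G 0.0580, F 0.0413.
The surplus seats go to D, E.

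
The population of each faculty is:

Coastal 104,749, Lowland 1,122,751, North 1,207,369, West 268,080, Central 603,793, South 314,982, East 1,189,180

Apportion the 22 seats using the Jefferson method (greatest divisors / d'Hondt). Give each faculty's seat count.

Standard divisor 4810904/22 ≈ 218677.455; standard quotas: Coastal 0.479, Lowland 5.134, North 5.521, West 1.226, Central 2.761, South 1.440, East 5.438.
Rounding down gives 0, 5, 5, 1, 2, 1, 5 = 19 seats, so the divisor must be adjusted.
With modified divisor 192700: modified quotas Coastal 0.544, Lowland 5.826, North 6.266, West 1.391, Central 3.133, South 1.635, East 6.171.
Rounding down: Coastal 0, Lowland 5, North 6, West 1, Central 3, South 1, East 6 (total 22).

Coastal: 0, Lowland: 5, North: 6, West: 1, Central: 3, South: 1, East: 6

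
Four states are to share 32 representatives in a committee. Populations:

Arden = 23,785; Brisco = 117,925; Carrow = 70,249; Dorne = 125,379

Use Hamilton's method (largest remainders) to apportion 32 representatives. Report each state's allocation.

Total 337338; standard divisor 337338/32 ≈ 10541.812.
Standard quotas: Arden 2.2563, Brisco 11.1864, Carrow 6.6638, Dorne 11.8935.
Lower quotas: Arden 2, Brisco 11, Carrow 6, Dorne 11 (sum 30, leaving 2 seats).
Remainders in descending order: Dorne 0.8935, Carrow 0.6638, Arden 0.2563, Brisco 0.1864.
Largest remainders: Dorne, Carrow receive the extra seats.

Arden=2, Brisco=11, Carrow=7, Dorne=12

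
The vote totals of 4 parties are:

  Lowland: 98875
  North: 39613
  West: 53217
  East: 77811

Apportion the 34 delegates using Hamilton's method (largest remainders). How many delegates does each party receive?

Total 269516; standard divisor 269516/34 ≈ 7926.941.
Standard quotas: Lowland 12.4733, North 4.9973, West 6.7134, East 9.8160.
Lower quotas: Lowland 12, North 4, West 6, East 9 (sum 31, leaving 3 seats).
Remainders in descending order: North 0.9973, East 0.8160, West 0.7134, Lowland 0.4733.
Largest remainders: North, East, West receive the extra seats.

Lowland 12, North 5, West 7, East 10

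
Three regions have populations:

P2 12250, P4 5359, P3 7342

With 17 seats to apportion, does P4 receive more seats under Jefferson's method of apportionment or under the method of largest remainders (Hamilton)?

Hamilton

Jefferson: P2 9, P4 3, P3 5.
Hamilton: P2 8, P4 4, P3 5.
P4 gets 3 under Jefferson and 4 under Hamilton.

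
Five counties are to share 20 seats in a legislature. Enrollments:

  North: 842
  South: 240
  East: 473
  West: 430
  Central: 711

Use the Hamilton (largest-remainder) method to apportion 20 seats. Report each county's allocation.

The standard divisor is 2696/20 ≈ 134.8.
Standard quotas: North 6.246, South 1.780, East 3.509, West 3.190, Central 5.274.
Lower quotas: North 6, South 1, East 3, West 3, Central 5 (sum 18, leaving 2 seats).
Remainders in descending order: South 0.780, East 0.509, Central 0.274, North 0.246, West 0.190.
Largest remainders: South, East receive the extra seats.

North 6, South 2, East 4, West 3, Central 5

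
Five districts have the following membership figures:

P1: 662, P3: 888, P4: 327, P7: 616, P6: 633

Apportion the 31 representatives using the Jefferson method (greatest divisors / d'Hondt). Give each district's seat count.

P1 7, P3 9, P4 3, P7 6, P6 6

Standard divisor 3126/31 ≈ 100.839; standard quotas: P1 6.565, P3 8.806, P4 3.243, P7 6.109, P6 6.277.
Rounding down gives 6, 8, 3, 6, 6 = 29 seats, so the divisor must be adjusted.
With modified divisor 92: modified quotas P1 7.196, P3 9.652, P4 3.554, P7 6.696, P6 6.880.
Rounding down: P1 7, P3 9, P4 3, P7 6, P6 6 (total 31).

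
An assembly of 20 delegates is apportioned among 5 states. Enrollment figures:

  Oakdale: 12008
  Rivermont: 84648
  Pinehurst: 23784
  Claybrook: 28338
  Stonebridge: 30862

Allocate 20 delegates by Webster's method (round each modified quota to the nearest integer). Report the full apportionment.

Standard divisor 179640/20 ≈ 8982; standard quotas: Oakdale 1.337, Rivermont 9.424, Pinehurst 2.648, Claybrook 3.155, Stonebridge 3.436.
Rounding to the nearest integer gives 1, 9, 3, 3, 3 = 19 seats, so the divisor must be adjusted.
With modified divisor 8882.54: modified quotas Oakdale 1.352, Rivermont 9.530, Pinehurst 2.678, Claybrook 3.190, Stonebridge 3.474.
Rounding to the nearest integer: Oakdale 1, Rivermont 10, Pinehurst 3, Claybrook 3, Stonebridge 3 (total 20).

Oakdale=1; Rivermont=10; Pinehurst=3; Claybrook=3; Stonebridge=3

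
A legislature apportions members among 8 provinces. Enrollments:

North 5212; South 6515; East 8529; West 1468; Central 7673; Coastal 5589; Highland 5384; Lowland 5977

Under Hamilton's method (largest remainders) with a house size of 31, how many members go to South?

4

The standard divisor is 46347/31 ≈ 1495.065.
Standard quotas: North 3.4861, South 4.3577, East 5.7048, West 0.9819, Central 5.1322, Coastal 3.7383, Highland 3.6012, Lowland 3.9978.
Lower quotas: North 3, South 4, East 5, West 0, Central 5, Coastal 3, Highland 3, Lowland 3 (sum 26, leaving 5 seats).
Remainders in descending order: Lowland 0.9978, West 0.9819, Coastal 0.7383, East 0.7048, Highland 0.6012, North 0.4861, South 0.3577, Central 0.1322.
Largest remainders: Lowland, West, Coastal, East, Highland receive the extra seats.
South receives 4.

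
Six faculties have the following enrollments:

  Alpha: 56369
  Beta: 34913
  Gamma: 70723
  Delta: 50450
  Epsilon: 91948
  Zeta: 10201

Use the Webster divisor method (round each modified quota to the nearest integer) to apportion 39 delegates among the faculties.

Alpha: 7, Beta: 4, Gamma: 9, Delta: 6, Epsilon: 12, Zeta: 1

Standard divisor 314604/39 ≈ 8066.769; standard quotas: Alpha 6.988, Beta 4.328, Gamma 8.767, Delta 6.254, Epsilon 11.398, Zeta 1.265.
Rounding to the nearest integer gives 7, 4, 9, 6, 11, 1 = 38 seats, so the divisor must be adjusted.
With modified divisor 7900: modified quotas Alpha 7.135, Beta 4.419, Gamma 8.952, Delta 6.386, Epsilon 11.639, Zeta 1.291.
Rounding to the nearest integer: Alpha 7, Beta 4, Gamma 9, Delta 6, Epsilon 12, Zeta 1 (total 39).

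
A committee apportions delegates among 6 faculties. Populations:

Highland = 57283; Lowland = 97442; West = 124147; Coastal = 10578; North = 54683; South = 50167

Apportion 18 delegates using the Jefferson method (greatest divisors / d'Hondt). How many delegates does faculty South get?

Standard divisor 394300/18 ≈ 21905.556; standard quotas: Highland 2.615, Lowland 4.448, West 5.667, Coastal 0.483, North 2.496, South 2.290.
Rounding down gives 2, 4, 5, 0, 2, 2 = 15 seats, so the divisor must be adjusted.
With modified divisor 18700: modified quotas Highland 3.063, Lowland 5.211, West 6.639, Coastal 0.566, North 2.924, South 2.683.
Rounding down: Highland 3, Lowland 5, West 6, Coastal 0, North 2, South 2 (total 18).
South receives 2.

2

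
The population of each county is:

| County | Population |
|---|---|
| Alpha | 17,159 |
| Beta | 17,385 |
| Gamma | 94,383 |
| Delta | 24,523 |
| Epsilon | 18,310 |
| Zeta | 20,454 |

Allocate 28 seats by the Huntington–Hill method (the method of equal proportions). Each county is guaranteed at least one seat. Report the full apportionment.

With divisor 7042: modified quotas Alpha 2.437, Beta 2.469, Gamma 13.403, Delta 3.482, Epsilon 2.600, Zeta 2.905.
Geometric-mean thresholds: Alpha √(2·3)=2.449, Beta √(2·3)=2.449, Gamma √(13·14)=13.491, Delta √(3·4)=3.464, Epsilon √(2·3)=2.449, Zeta √(2·3)=2.449.
Each quota rounded against its threshold gives Alpha 2, Beta 3, Gamma 13, Delta 4, Epsilon 3, Zeta 3 (total 28).

Alpha 2; Beta 3; Gamma 13; Delta 4; Epsilon 3; Zeta 3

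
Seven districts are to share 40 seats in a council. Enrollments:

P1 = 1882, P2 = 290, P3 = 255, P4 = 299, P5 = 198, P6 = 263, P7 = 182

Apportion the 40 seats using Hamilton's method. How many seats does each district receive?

P1: 22, P2: 4, P3: 3, P4: 4, P5: 2, P6: 3, P7: 2

Standard divisor: 3369 ÷ 40 ≈ 84.225.
Standard quotas: P1 22.345, P2 3.443, P3 3.028, P4 3.550, P5 2.351, P6 3.123, P7 2.161.
Lower quotas: P1 22, P2 3, P3 3, P4 3, P5 2, P6 3, P7 2 (sum 38, leaving 2 seats).
Remainders in descending order: P4 0.550, P2 0.443, P5 0.351, P1 0.345, P7 0.161, P6 0.123, P3 0.028.
Largest remainders: P4, P2 receive the extra seats.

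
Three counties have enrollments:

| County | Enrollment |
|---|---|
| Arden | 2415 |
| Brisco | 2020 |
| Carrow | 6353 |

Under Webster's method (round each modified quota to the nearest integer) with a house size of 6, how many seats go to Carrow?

Standard divisor 10788/6 ≈ 1798; standard quotas: Arden 1.343, Brisco 1.123, Carrow 3.533.
Rounding to the nearest integer gives Arden 1, Brisco 1, Carrow 4 — total 6, matching the house size, so no adjustment is needed.
Carrow receives 4.

4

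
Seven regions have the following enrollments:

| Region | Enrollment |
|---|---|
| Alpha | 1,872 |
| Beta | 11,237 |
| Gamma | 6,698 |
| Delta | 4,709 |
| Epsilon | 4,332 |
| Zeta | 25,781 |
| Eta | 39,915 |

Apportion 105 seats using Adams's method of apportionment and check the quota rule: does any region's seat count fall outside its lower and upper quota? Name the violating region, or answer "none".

Eta

Standard quotas: Alpha 2.079, Beta 12.480, Gamma 7.439, Delta 5.230, Epsilon 4.811, Zeta 28.632, Eta 44.329.
Adams allocation: Alpha 2, Beta 13, Gamma 8, Delta 6, Epsilon 5, Zeta 28, Eta 43.
Eta has quota 44.329 (lower 44, upper 45) but receives 43 — outside the quota interval.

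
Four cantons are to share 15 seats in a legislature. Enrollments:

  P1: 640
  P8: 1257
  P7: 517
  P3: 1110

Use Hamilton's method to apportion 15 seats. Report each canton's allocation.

P1: 3, P8: 5, P7: 2, P3: 5

Standard divisor: 3524 ÷ 15 ≈ 234.933.
Standard quotas: P1 2.724, P8 5.350, P7 2.201, P3 4.725.
Lower quotas: P1 2, P8 5, P7 2, P3 4 (sum 13, leaving 2 seats).
Remainders in descending order: P3 0.725, P1 0.724, P8 0.350, P7 0.201.
The surplus seats go to P3, P1.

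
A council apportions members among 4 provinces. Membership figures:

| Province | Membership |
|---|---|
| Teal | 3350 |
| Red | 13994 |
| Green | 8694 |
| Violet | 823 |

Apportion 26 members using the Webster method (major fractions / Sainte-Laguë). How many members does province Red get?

14

Standard divisor 26861/26 ≈ 1033.115; standard quotas: Teal 3.243, Red 13.545, Green 8.415, Violet 0.797.
Rounding to the nearest integer gives Teal 3, Red 14, Green 8, Violet 1 — total 26, matching the house size, so no adjustment is needed.
Red receives 14.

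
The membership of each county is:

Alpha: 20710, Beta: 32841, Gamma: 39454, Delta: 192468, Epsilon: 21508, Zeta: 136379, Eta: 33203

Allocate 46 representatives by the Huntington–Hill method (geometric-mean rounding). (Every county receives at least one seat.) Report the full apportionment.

With divisor 10258: modified quotas Alpha 2.019, Beta 3.202, Gamma 3.846, Delta 18.763, Epsilon 2.097, Zeta 13.295, Eta 3.237.
Geometric-mean thresholds: Alpha √(2·3)=2.449, Beta √(3·4)=3.464, Gamma √(3·4)=3.464, Delta √(18·19)=18.493, Epsilon √(2·3)=2.449, Zeta √(13·14)=13.491, Eta √(3·4)=3.464.
Each quota rounded against its threshold gives Alpha 2, Beta 3, Gamma 4, Delta 19, Epsilon 2, Zeta 13, Eta 3 (total 46).

Alpha: 2; Beta: 3; Gamma: 4; Delta: 19; Epsilon: 2; Zeta: 13; Eta: 3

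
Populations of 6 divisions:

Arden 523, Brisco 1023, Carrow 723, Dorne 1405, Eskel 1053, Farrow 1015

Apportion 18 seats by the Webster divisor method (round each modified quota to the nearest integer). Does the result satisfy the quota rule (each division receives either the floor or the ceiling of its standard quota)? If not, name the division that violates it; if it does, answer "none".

none

Standard quotas: Arden 1.639, Brisco 3.207, Carrow 2.266, Dorne 4.404, Eskel 3.301, Farrow 3.182.
Webster allocation: Arden 2, Brisco 3, Carrow 2, Dorne 5, Eskel 3, Farrow 3.
Every allocation lies between the lower and upper quota.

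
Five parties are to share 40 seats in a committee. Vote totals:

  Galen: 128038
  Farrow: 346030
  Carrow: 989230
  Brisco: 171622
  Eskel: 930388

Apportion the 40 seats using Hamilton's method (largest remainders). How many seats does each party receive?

Galen: 2, Farrow: 5, Carrow: 15, Brisco: 3, Eskel: 15

The standard divisor is 2565308/40 ≈ 64132.7.
Standard quotas: Galen 1.9965, Farrow 5.3955, Carrow 15.4247, Brisco 2.6760, Eskel 14.5072.
Lower quotas: Galen 1, Farrow 5, Carrow 15, Brisco 2, Eskel 14 (sum 37, leaving 3 seats).
Remainders in descending order: Galen 0.9965, Brisco 0.6760, Eskel 0.5072, Carrow 0.4247, Farrow 0.3955.
Largest remainders: Galen, Brisco, Eskel receive the extra seats.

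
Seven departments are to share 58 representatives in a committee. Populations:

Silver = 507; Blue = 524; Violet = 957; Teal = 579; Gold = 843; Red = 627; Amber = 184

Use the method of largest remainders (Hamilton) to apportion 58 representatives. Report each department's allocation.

Silver 7, Blue 7, Violet 13, Teal 8, Gold 12, Red 9, Amber 2

The standard divisor is 4221/58 ≈ 72.776.
Standard quotas: Silver 6.967, Blue 7.200, Violet 13.150, Teal 7.956, Gold 11.584, Red 8.615, Amber 2.528.
Lower quotas: Silver 6, Blue 7, Violet 13, Teal 7, Gold 11, Red 8, Amber 2 (sum 54, leaving 4 seats).
Remainders in descending order: Silver 0.967, Teal 0.956, Red 0.615, Gold 0.584, Amber 0.528, Blue 0.200, Violet 0.150.
The surplus seats go to Silver, Teal, Red, Gold.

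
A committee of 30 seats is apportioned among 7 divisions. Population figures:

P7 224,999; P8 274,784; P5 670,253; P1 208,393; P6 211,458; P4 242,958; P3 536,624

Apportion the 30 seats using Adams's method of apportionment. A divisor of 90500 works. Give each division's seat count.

With modified divisor 90500: modified quotas P7 2.486, P8 3.036, P5 7.406, P1 2.303, P6 2.337, P4 2.685, P3 5.930.
Rounding up: P7 3, P8 4, P5 8, P1 3, P6 3, P4 3, P3 6 (total 30).

P7 3; P8 4; P5 8; P1 3; P6 3; P4 3; P3 6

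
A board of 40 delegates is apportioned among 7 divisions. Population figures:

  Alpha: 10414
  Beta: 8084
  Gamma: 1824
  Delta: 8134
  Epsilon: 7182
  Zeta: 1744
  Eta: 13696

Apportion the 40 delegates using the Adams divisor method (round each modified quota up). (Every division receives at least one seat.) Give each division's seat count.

Standard divisor 51078/40 ≈ 1276.95; standard quotas: Alpha 8.155, Beta 6.331, Gamma 1.428, Delta 6.370, Epsilon 5.624, Zeta 1.366, Eta 10.726.
Rounding up gives 9, 7, 2, 7, 6, 2, 11 = 44 seats, so the divisor must be adjusted.
With modified divisor 1400: modified quotas Alpha 7.439, Beta 5.774, Gamma 1.303, Delta 5.810, Epsilon 5.130, Zeta 1.246, Eta 9.783.
Rounding up: Alpha 8, Beta 6, Gamma 2, Delta 6, Epsilon 6, Zeta 2, Eta 10 (total 40).

Alpha 8, Beta 6, Gamma 2, Delta 6, Epsilon 6, Zeta 2, Eta 10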